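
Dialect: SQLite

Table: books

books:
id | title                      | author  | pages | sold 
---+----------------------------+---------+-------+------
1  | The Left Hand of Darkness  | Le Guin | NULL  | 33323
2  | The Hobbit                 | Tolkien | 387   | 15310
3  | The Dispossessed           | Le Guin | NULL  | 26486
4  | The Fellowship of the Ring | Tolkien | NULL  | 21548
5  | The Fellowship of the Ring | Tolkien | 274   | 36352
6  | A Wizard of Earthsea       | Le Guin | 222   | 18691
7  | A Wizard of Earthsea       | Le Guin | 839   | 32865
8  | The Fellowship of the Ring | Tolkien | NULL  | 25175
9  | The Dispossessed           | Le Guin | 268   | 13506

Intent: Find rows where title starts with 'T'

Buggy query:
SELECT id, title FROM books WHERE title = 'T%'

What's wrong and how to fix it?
Bug: Wildcards only work with LIKE; '=' treats '%' as a literal character

Fix: Replace '=' with LIKE so 'T%' is treated as a pattern

Corrected query:
SELECT id, title FROM books WHERE title LIKE 'T%'

Result:
id | title                     
---+---------------------------
1  | The Left Hand of Darkness 
2  | The Hobbit                
3  | The Dispossessed          
4  | The Fellowship of the Ring
5  | The Fellowship of the Ring
8  | The Fellowship of the Ring
9  | The Dispossessed          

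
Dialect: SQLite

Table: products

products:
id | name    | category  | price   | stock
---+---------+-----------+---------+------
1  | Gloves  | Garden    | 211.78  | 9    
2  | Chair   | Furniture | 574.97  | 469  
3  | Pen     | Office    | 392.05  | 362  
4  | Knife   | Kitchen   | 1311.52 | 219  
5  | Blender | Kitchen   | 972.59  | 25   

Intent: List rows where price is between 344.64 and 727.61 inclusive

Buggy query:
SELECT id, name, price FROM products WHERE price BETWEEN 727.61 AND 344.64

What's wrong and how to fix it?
Bug: The bounds are reversed; BETWEEN a AND b requires a <= b to match anything

Fix: Swap the bounds so the smaller value comes first

Corrected query:
SELECT id, name, price FROM products WHERE price BETWEEN 344.64 AND 727.61

Result:
id | name  | price 
---+-------+-------
2  | Chair | 574.97
3  | Pen   | 392.05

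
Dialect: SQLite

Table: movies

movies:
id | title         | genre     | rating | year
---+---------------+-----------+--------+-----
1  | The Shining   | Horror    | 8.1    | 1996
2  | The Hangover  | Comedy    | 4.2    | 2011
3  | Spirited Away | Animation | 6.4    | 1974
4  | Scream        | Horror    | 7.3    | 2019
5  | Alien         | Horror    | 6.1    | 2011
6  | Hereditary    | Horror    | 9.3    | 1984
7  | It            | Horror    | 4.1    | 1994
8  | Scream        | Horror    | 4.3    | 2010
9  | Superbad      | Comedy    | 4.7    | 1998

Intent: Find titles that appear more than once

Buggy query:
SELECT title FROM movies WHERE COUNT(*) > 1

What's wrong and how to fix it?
Bug: COUNT(*) is an aggregate and cannot be used in WHERE

Fix: GROUP BY title, then filter groups with HAVING COUNT(*) > 1

Corrected query:
SELECT title FROM movies GROUP BY title HAVING COUNT(*) > 1

Result:
title 
------
Scream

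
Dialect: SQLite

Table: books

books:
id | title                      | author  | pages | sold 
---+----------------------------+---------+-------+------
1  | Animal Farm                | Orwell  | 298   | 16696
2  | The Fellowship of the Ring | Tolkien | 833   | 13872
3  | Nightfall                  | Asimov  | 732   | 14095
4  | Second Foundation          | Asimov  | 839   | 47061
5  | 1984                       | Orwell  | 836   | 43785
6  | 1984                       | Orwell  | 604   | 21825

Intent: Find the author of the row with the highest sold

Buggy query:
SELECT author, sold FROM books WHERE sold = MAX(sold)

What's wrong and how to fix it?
Bug: WHERE is evaluated per row; an aggregate over the whole table isn't defined there

Fix: Use a subquery: WHERE sold = (SELECT MAX(sold) FROM books)

Corrected query:
SELECT author, sold FROM books WHERE sold = (SELECT MAX(sold) FROM books)

Result:
author | sold 
-------+------
Asimov | 47061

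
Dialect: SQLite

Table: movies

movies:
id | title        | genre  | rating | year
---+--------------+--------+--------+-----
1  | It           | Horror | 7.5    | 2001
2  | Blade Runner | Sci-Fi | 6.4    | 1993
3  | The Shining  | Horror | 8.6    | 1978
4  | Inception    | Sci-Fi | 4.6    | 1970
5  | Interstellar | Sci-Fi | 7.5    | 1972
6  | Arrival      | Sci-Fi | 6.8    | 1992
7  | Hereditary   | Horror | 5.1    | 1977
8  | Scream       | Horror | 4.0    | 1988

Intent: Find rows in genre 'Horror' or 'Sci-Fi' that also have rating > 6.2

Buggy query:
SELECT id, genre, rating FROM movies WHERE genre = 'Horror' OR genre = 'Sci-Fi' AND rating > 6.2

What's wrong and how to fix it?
Bug: Without parentheses, AND is evaluated before OR, so the rating filter only applies to the 'Sci-Fi' branch

Fix: Add parentheses around the OR so the AND applies to both alternatives

Corrected query:
SELECT id, genre, rating FROM movies WHERE (genre = 'Horror' OR genre = 'Sci-Fi') AND rating > 6.2

Result:
id | genre  | rating
---+--------+-------
1  | Horror | 7.5   
2  | Sci-Fi | 6.4   
3  | Horror | 8.6   
5  | Sci-Fi | 7.5   
6  | Sci-Fi | 6.8   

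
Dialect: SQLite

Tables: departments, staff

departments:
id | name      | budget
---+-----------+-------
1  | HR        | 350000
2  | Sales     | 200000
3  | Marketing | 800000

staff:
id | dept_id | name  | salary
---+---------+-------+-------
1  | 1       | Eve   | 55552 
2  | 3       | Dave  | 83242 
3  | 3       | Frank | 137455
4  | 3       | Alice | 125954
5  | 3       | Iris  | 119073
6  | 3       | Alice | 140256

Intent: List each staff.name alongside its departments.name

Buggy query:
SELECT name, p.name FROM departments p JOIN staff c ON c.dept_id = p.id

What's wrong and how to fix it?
Bug: Both tables have a 'name' column; the unqualified reference is ambiguous

Fix: Prefix ambiguous columns with the table alias

Corrected query:
SELECT c.name, p.name FROM departments p JOIN staff c ON c.dept_id = p.id

Result:
name  | name     
------+----------
Eve   | HR       
Dave  | Marketing
Frank | Marketing
Alice | Marketing
Iris  | Marketing
Alice | Marketing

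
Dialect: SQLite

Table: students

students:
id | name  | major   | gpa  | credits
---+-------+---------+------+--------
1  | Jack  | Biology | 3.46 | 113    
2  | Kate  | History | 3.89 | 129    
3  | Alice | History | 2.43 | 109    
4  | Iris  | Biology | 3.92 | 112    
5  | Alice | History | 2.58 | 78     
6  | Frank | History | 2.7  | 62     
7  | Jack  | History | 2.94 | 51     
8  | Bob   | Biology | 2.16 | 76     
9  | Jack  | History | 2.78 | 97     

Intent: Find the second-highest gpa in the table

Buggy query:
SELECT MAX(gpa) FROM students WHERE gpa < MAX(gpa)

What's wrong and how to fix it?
Bug: MAX(gpa) on the right of the comparison is an aggregate-in-WHERE error

Fix: Put the inner MAX in a scalar subquery

Corrected query:
SELECT MAX(gpa) FROM students WHERE gpa < (SELECT MAX(gpa) FROM students)

Result:
MAX(gpa)
--------
3.89    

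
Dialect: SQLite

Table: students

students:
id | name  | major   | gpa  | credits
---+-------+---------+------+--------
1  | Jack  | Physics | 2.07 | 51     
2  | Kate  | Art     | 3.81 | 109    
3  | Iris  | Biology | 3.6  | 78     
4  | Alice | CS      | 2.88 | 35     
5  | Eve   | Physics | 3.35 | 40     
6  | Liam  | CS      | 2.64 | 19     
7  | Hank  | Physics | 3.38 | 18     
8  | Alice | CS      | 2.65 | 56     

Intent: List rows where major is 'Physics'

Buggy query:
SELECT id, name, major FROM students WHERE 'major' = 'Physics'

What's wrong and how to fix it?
Bug: Single quotes denote string literals in SQL; the column name is being compared as a constant string

Fix: Reference the column as major without single quotes

Corrected query:
SELECT id, name, major FROM students WHERE major = 'Physics'

Result:
id | name | major  
---+------+--------
1  | Jack | Physics
5  | Eve  | Physics
7  | Hank | Physics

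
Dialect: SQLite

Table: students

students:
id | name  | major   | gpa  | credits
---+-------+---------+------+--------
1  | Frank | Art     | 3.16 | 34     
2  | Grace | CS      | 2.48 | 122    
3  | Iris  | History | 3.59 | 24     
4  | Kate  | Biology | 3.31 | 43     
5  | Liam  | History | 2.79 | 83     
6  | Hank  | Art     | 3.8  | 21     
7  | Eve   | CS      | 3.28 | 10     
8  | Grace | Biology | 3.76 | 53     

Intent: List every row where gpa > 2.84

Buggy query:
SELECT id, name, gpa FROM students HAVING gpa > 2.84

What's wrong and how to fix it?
Bug: This is a non-aggregate query (no GROUP BY, no aggregates), so in SQLite the HAVING clause is invalid here; a row-level condition belongs in WHERE

Fix: Use WHERE for row-level filtering

Corrected query:
SELECT id, name, gpa FROM students WHERE gpa > 2.84

Result:
id | name  | gpa 
---+-------+-----
1  | Frank | 3.16
3  | Iris  | 3.59
4  | Kate  | 3.31
6  | Hank  | 3.8 
7  | Eve   | 3.28
8  | Grace | 3.76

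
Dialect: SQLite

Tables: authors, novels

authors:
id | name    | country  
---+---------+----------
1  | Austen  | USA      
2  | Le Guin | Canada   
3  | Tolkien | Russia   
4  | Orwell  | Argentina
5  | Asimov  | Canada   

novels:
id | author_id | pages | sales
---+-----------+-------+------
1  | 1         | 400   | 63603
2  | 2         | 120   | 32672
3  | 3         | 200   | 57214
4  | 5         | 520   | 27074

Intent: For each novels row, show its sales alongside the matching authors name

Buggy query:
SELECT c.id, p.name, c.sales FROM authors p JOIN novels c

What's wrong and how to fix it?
Bug: Missing join condition: each novels row is matched to all authors rows instead of just its own

Fix: Specify the join condition linking the foreign key to the parent id

Corrected query:
SELECT c.id, p.name, c.sales FROM authors p JOIN novels c ON c.author_id = p.id

Result:
id | name    | sales
---+---------+------
1  | Austen  | 63603
2  | Le Guin | 32672
3  | Tolkien | 57214
4  | Asimov  | 27074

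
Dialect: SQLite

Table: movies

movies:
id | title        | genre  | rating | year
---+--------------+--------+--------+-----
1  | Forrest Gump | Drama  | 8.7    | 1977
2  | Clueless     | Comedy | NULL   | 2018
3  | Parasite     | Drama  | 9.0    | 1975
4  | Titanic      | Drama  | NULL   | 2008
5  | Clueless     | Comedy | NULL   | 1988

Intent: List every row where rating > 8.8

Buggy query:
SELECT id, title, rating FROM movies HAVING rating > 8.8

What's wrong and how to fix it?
Bug: HAVING filters the output of aggregation, but this query has no GROUP BY and no aggregate functions, so SQLite rejects it (HAVING clause on a non-aggregate query); the condition here is per row

Fix: Replace HAVING with WHERE since the condition applies to individual rows

Corrected query:
SELECT id, title, rating FROM movies WHERE rating > 8.8

Result:
id | title    | rating
---+----------+-------
3  | Parasite | 9     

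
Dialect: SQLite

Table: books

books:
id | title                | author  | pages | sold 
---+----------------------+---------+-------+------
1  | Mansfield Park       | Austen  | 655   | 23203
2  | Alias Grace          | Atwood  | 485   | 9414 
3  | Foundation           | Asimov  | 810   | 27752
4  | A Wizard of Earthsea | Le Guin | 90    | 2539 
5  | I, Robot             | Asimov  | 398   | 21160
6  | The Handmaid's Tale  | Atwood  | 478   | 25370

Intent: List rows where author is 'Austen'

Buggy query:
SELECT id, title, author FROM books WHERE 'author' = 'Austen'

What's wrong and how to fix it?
Bug: 'author' in single quotes is a string literal, not the column; the comparison is literal-vs-literal and never true

Fix: Reference the column as author without single quotes

Corrected query:
SELECT id, title, author FROM books WHERE author = 'Austen'

Result:
id | title          | author
---+----------------+-------
1  | Mansfield Park | Austen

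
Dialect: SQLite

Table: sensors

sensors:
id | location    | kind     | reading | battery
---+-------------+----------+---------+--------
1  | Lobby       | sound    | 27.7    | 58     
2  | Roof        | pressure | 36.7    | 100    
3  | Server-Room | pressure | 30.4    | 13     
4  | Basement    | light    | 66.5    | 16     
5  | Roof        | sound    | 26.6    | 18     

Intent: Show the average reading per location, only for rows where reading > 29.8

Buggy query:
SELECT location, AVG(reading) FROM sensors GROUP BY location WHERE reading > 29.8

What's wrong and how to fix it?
Bug: Row-level WHERE must come before GROUP BY in the clause order

Fix: Place WHERE between FROM and GROUP BY

Corrected query:
SELECT location, AVG(reading) FROM sensors WHERE reading > 29.8 GROUP BY location

Result:
location    | AVG(reading)
------------+-------------
Basement    | 66.5        
Roof        | 36.7        
Server-Room | 30.4        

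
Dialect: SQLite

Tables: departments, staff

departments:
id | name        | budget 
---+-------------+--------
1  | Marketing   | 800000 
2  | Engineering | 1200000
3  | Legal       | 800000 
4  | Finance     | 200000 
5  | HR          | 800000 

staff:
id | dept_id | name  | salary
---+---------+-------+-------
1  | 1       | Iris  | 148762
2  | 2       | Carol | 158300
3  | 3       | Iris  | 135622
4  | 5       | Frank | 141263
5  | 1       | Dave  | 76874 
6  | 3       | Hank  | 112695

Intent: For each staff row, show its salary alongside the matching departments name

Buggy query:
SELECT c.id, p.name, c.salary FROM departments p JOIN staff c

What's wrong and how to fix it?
Bug: JOIN with no ON clause produces a cartesian product; every staff row pairs with every departments row

Fix: Add ON c.dept_id = p.id to the JOIN

Corrected query:
SELECT c.id, p.name, c.salary FROM departments p JOIN staff c ON c.dept_id = p.id

Result:
id | name        | salary
---+-------------+-------
1  | Marketing   | 148762
2  | Engineering | 158300
3  | Legal       | 135622
4  | HR          | 141263
5  | Marketing   | 76874 
6  | Legal       | 112695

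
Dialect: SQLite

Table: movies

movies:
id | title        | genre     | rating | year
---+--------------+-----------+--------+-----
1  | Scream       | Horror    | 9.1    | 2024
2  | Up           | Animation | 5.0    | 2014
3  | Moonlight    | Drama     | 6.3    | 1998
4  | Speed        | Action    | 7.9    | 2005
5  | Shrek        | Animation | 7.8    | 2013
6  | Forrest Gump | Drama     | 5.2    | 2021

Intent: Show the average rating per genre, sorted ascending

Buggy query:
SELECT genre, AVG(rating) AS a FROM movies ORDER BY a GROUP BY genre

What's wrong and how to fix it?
Bug: GROUP BY must precede ORDER BY

Fix: Reorder: SELECT … FROM … GROUP BY … ORDER BY …

Corrected query:
SELECT genre, AVG(rating) AS a FROM movies GROUP BY genre ORDER BY a

Result:
genre     | a   
----------+-----
Drama     | 5.75
Animation | 6.4 
Action    | 7.9 
Horror    | 9.1 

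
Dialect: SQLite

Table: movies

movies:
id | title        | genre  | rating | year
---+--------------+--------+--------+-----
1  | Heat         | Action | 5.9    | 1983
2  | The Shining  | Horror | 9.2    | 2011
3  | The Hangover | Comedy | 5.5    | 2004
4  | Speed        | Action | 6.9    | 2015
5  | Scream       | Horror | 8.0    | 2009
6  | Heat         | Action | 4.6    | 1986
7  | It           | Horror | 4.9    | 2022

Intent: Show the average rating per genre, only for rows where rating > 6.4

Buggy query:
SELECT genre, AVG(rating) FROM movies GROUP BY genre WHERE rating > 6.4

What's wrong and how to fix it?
Bug: WHERE cannot follow GROUP BY

Fix: Move the WHERE clause before GROUP BY

Corrected query:
SELECT genre, AVG(rating) FROM movies WHERE rating > 6.4 GROUP BY genre

Result:
genre  | AVG(rating)
-------+------------
Action | 6.9        
Horror | 8.6        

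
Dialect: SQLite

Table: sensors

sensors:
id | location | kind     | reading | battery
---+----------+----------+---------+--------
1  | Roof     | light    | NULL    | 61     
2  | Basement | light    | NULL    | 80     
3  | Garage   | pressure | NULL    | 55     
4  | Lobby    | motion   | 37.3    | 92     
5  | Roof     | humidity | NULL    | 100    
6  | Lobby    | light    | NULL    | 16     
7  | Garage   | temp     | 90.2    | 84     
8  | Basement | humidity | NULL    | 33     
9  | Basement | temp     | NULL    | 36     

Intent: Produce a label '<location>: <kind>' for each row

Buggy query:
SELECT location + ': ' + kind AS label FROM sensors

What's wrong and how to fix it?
Bug: '+' is numeric addition; on text columns SQLite converts them to 0 instead of concatenating

Fix: Use the || operator for string concatenation

Corrected query:
SELECT location || ': ' || kind AS label FROM sensors

Result:
label             
------------------
Roof: light       
Basement: light   
Garage: pressure  
Lobby: motion     
Roof: humidity    
Lobby: light      
Garage: temp      
Basement: humidity
Basement: temp    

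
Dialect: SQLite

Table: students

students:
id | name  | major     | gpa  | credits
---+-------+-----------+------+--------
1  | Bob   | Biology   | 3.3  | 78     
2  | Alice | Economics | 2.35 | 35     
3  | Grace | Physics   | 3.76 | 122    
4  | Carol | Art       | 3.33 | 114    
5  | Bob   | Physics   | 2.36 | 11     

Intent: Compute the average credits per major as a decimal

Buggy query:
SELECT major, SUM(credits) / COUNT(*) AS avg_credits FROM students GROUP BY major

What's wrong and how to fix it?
Bug: Both operands are integers, so '/' performs integer division and truncates

Fix: Cast one side to REAL so the division keeps the fractional part

Corrected query:
SELECT major, SUM(credits) * 1.0 / COUNT(*) AS avg_credits FROM students GROUP BY major

Result:
major     | avg_credits
----------+------------
Art       | 114        
Biology   | 78         
Economics | 35         
Physics   | 66.5       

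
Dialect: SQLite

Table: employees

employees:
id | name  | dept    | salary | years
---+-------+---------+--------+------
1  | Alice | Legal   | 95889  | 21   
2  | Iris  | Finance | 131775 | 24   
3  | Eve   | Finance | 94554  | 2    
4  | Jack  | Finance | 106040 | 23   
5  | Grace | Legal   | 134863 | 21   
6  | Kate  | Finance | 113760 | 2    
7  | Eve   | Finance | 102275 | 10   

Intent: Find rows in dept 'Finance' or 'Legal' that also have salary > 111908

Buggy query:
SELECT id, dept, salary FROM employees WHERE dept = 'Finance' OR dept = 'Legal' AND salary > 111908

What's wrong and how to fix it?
Bug: Without parentheses, AND is evaluated before OR, so the salary filter only applies to the 'Legal' branch

Fix: Group the OR with parentheses (or use IN), then AND the threshold

Corrected query:
SELECT id, dept, salary FROM employees WHERE (dept = 'Finance' OR dept = 'Legal') AND salary > 111908

Result:
id | dept    | salary
---+---------+-------
2  | Finance | 131775
5  | Legal   | 134863
6  | Finance | 113760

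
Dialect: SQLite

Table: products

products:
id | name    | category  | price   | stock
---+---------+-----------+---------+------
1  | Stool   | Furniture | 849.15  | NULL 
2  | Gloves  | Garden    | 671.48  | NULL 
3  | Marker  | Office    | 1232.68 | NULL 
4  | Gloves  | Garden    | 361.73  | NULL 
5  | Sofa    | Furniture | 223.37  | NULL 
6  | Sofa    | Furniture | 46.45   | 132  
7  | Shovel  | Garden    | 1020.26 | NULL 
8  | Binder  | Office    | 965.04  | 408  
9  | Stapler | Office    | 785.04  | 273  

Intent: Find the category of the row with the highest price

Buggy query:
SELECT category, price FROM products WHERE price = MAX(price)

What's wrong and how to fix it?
Bug: WHERE is evaluated per row; an aggregate over the whole table isn't defined there

Fix: Use a subquery: WHERE price = (SELECT MAX(price) FROM products)

Corrected query:
SELECT category, price FROM products WHERE price = (SELECT MAX(price) FROM products)

Result:
category | price  
---------+--------
Office   | 1232.68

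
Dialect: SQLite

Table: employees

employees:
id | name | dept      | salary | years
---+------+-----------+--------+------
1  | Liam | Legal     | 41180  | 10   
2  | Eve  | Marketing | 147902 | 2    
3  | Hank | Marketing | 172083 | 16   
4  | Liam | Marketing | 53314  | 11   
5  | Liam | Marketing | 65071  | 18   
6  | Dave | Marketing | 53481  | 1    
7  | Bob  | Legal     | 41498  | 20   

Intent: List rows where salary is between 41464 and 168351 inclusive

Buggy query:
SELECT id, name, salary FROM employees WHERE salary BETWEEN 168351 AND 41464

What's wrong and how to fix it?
Bug: BETWEEN expects the lower bound first; with 168351 AND 41464 the range is empty

Fix: Swap the bounds so the smaller value comes first

Corrected query:
SELECT id, name, salary FROM employees WHERE salary BETWEEN 41464 AND 168351

Result:
id | name | salary
---+------+-------
2  | Eve  | 147902
4  | Liam | 53314 
5  | Liam | 65071 
6  | Dave | 53481 
7  | Bob  | 41498 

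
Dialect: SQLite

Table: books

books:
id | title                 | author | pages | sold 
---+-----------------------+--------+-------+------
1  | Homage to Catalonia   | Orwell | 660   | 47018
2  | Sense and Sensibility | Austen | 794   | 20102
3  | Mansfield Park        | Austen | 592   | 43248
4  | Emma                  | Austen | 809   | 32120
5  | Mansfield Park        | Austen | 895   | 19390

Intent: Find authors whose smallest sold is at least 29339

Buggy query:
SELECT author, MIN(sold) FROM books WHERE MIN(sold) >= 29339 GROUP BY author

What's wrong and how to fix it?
Bug: MIN() in WHERE is a misuse of aggregate

Fix: Use HAVING for the per-group MIN condition

Corrected query:
SELECT author, MIN(sold) FROM books GROUP BY author HAVING MIN(sold) >= 29339

Result:
author | MIN(sold)
-------+----------
Orwell | 47018    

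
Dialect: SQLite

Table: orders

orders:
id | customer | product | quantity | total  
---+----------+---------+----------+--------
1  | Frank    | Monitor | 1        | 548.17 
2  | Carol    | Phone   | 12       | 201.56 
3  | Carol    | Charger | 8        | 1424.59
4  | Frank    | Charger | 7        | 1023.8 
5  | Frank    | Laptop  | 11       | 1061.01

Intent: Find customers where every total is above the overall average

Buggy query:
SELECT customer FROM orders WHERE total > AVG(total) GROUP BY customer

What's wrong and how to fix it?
Bug: AVG() is an aggregate; it can't sit directly in WHERE

Fix: Use a subquery for AVG and a HAVING MIN(...) filter so the condition holds for every row in the group

Corrected query:
SELECT customer FROM orders GROUP BY customer HAVING MIN(total) > (SELECT AVG(total) FROM orders)

Result:
(no rows)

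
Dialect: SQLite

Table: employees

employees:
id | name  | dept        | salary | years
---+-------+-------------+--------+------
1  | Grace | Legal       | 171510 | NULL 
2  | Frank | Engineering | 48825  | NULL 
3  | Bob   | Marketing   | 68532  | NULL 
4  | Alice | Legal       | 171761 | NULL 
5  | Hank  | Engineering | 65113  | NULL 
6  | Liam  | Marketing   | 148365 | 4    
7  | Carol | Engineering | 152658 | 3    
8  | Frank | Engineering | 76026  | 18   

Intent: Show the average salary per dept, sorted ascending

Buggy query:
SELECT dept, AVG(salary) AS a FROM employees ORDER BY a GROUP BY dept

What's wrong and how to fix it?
Bug: ORDER BY appears before GROUP BY; SQL clause order requires GROUP BY first

Fix: Reorder: SELECT … FROM … GROUP BY … ORDER BY …

Corrected query:
SELECT dept, AVG(salary) AS a FROM employees GROUP BY dept ORDER BY a

Result:
dept        | a       
------------+---------
Engineering | 85655.5 
Marketing   | 108448.5
Legal       | 171635.5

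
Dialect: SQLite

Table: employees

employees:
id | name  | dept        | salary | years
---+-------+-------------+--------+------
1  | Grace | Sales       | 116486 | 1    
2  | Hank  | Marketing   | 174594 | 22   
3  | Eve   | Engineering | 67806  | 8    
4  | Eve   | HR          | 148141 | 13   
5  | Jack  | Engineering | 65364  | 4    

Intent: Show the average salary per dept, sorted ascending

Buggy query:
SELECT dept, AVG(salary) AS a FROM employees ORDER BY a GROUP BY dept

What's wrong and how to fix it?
Bug: GROUP BY must precede ORDER BY

Fix: Reorder: SELECT … FROM … GROUP BY … ORDER BY …

Corrected query:
SELECT dept, AVG(salary) AS a FROM employees GROUP BY dept ORDER BY a

Result:
dept        | a     
------------+-------
Engineering | 66585 
Sales       | 116486
HR          | 148141
Marketing   | 174594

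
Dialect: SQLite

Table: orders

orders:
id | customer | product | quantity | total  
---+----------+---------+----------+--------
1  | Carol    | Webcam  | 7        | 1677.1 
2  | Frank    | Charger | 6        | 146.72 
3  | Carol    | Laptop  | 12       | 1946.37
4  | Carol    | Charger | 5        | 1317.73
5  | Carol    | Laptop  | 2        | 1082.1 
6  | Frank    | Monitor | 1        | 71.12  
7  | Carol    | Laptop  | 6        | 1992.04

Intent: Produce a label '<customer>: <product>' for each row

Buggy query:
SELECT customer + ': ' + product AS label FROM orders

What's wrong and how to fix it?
Bug: SQLite uses || for string concatenation; + coerces text to numbers (yielding 0)

Fix: Use the || operator for string concatenation

Corrected query:
SELECT customer || ': ' || product AS label FROM orders

Result:
label         
--------------
Carol: Webcam 
Frank: Charger
Carol: Laptop 
Carol: Charger
Carol: Laptop 
Frank: Monitor
Carol: Laptop 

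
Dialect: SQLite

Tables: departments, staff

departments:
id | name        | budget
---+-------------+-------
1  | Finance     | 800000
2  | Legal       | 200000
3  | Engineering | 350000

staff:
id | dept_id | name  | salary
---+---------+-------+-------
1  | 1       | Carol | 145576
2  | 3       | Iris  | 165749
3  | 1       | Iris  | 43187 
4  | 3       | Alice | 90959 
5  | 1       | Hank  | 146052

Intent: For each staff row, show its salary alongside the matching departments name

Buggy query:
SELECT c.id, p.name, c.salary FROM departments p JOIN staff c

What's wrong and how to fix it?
Bug: JOIN with no ON clause produces a cartesian product; every staff row pairs with every departments row

Fix: Specify the join condition linking the foreign key to the parent id

Corrected query:
SELECT c.id, p.name, c.salary FROM departments p JOIN staff c ON c.dept_id = p.id

Result:
id | name        | salary
---+-------------+-------
1  | Finance     | 145576
2  | Engineering | 165749
3  | Finance     | 43187 
4  | Engineering | 90959 
5  | Finance     | 146052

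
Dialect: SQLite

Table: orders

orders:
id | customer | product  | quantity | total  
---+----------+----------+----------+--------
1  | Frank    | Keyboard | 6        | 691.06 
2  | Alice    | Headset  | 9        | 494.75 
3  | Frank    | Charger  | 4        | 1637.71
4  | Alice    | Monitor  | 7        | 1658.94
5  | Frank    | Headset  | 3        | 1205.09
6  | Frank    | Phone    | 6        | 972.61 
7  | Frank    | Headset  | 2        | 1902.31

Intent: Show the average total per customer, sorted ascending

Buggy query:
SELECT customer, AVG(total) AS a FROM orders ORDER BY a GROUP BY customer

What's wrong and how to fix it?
Bug: ORDER BY appears before GROUP BY; SQL clause order requires GROUP BY first

Fix: Reorder: SELECT … FROM … GROUP BY … ORDER BY …

Corrected query:
SELECT customer, AVG(total) AS a FROM orders GROUP BY customer ORDER BY a

Result:
customer | a       
---------+---------
Alice    | 1076.845
Frank    | 1281.756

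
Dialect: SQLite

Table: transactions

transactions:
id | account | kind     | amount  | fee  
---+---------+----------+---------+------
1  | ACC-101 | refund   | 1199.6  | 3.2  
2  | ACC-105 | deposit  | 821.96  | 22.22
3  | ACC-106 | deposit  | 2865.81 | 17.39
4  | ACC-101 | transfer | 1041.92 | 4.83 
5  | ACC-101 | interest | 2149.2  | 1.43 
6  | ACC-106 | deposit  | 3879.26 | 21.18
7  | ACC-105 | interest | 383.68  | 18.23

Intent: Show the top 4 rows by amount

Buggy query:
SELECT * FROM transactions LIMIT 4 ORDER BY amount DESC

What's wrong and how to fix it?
Bug: ORDER BY cannot follow LIMIT; LIMIT is the final clause

Fix: Swap the clauses: ORDER BY first, then LIMIT

Corrected query:
SELECT * FROM transactions ORDER BY amount DESC LIMIT 4

Result:
id | account | kind     | amount  | fee  
---+---------+----------+---------+------
6  | ACC-106 | deposit  | 3879.26 | 21.18
3  | ACC-106 | deposit  | 2865.81 | 17.39
5  | ACC-101 | interest | 2149.2  | 1.43 
1  | ACC-101 | refund   | 1199.6  | 3.2  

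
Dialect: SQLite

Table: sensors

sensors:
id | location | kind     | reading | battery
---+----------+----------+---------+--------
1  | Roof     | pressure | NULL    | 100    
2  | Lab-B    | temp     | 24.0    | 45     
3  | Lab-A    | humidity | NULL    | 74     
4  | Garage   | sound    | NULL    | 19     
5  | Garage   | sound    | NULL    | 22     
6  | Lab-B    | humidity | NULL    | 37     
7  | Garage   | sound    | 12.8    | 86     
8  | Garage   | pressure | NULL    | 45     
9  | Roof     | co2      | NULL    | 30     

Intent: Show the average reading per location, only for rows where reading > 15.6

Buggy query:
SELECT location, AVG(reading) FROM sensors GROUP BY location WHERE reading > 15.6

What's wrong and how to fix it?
Bug: WHERE cannot follow GROUP BY

Fix: Place WHERE between FROM and GROUP BY

Corrected query:
SELECT location, AVG(reading) FROM sensors WHERE reading > 15.6 GROUP BY location

Result:
location | AVG(reading)
---------+-------------
Lab-B    | 24          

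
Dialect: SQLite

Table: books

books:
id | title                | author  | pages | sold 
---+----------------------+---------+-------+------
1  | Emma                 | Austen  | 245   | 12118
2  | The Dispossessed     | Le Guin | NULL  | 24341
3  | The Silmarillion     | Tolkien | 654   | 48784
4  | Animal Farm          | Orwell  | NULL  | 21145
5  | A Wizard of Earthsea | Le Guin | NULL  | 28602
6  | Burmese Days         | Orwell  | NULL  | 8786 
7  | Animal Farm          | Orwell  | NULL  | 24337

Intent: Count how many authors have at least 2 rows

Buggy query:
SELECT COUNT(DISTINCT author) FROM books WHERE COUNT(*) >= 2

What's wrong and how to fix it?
Bug: WHERE filters individual rows, not groups, so a group-level COUNT is invalid there

Fix: Group first with HAVING COUNT(*) >= 2, then COUNT the resulting groups

Corrected query:
SELECT COUNT(*) FROM (SELECT author FROM books GROUP BY author HAVING COUNT(*) >= 2)

Result:
COUNT(*)
--------
2       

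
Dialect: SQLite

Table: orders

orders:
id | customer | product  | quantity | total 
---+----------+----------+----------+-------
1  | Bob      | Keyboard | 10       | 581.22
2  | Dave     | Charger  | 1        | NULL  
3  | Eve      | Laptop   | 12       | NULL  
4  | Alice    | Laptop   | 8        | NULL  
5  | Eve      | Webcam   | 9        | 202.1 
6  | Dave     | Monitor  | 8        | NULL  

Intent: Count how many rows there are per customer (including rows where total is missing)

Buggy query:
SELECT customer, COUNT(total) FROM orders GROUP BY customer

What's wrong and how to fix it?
Bug: COUNT(column) counts non-NULL values only; rows with NULL total aren't counted

Fix: Use COUNT(*) to count all rows regardless of NULL

Corrected query:
SELECT customer, COUNT(*) FROM orders GROUP BY customer

Result:
customer | COUNT(*)
---------+---------
Alice    | 1       
Bob      | 1       
Dave     | 2       
Eve      | 2       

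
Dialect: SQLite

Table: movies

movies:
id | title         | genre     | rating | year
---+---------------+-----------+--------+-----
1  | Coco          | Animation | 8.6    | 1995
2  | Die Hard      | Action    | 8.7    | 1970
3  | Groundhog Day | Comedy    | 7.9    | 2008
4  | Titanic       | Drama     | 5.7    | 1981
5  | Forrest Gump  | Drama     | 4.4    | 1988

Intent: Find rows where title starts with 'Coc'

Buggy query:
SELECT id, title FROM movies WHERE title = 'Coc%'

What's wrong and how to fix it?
Bug: Wildcards only work with LIKE; '=' treats '%' as a literal character

Fix: Replace '=' with LIKE so 'Coc%' is treated as a pattern

Corrected query:
SELECT id, title FROM movies WHERE title LIKE 'Coc%'

Result:
id | title
---+------
1  | Coco 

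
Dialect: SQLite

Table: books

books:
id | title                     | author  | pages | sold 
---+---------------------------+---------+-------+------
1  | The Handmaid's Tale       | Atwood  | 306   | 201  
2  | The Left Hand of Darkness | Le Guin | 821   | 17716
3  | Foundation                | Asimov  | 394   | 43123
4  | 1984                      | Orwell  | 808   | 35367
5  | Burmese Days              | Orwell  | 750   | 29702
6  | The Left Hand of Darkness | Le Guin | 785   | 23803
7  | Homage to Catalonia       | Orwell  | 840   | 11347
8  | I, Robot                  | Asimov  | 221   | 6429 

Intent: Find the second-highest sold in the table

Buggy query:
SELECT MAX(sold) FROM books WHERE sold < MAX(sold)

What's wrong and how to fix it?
Bug: MAX(sold) on the right of the comparison is an aggregate-in-WHERE error

Fix: Put the inner MAX in a scalar subquery

Corrected query:
SELECT MAX(sold) FROM books WHERE sold < (SELECT MAX(sold) FROM books)

Result:
MAX(sold)
---------
35367    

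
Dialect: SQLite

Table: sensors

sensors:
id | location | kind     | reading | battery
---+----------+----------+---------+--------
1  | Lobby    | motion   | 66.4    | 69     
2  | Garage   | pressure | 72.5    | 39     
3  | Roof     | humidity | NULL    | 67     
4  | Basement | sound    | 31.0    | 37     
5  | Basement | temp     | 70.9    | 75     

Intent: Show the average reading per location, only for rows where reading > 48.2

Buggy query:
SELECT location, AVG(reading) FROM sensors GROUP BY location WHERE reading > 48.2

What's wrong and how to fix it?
Bug: Row-level WHERE must come before GROUP BY in the clause order

Fix: Place WHERE between FROM and GROUP BY

Corrected query:
SELECT location, AVG(reading) FROM sensors WHERE reading > 48.2 GROUP BY location

Result:
location | AVG(reading)
---------+-------------
Basement | 70.9        
Garage   | 72.5        
Lobby    | 66.4        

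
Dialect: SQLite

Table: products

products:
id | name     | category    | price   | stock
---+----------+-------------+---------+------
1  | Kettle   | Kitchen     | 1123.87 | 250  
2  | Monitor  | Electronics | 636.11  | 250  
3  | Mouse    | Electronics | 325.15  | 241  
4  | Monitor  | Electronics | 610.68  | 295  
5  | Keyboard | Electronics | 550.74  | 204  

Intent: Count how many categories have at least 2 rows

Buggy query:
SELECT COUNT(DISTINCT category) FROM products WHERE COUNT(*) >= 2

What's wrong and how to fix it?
Bug: COUNT(*) cannot appear in WHERE; the per-group count doesn't exist yet

Fix: Group first with HAVING COUNT(*) >= 2, then COUNT the resulting groups

Corrected query:
SELECT COUNT(*) FROM (SELECT category FROM products GROUP BY category HAVING COUNT(*) >= 2)

Result:
COUNT(*)
--------
1       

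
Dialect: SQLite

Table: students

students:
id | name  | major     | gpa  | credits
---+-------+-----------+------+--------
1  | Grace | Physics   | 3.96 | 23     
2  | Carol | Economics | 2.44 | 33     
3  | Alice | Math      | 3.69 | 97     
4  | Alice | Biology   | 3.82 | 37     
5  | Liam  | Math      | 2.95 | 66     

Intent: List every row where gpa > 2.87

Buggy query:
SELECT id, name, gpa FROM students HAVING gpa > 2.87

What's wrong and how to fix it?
Bug: This is a non-aggregate query (no GROUP BY, no aggregates), so in SQLite the HAVING clause is invalid here; a row-level condition belongs in WHERE

Fix: Use WHERE for row-level filtering

Corrected query:
SELECT id, name, gpa FROM students WHERE gpa > 2.87

Result:
id | name  | gpa 
---+-------+-----
1  | Grace | 3.96
3  | Alice | 3.69
4  | Alice | 3.82
5  | Liam  | 2.95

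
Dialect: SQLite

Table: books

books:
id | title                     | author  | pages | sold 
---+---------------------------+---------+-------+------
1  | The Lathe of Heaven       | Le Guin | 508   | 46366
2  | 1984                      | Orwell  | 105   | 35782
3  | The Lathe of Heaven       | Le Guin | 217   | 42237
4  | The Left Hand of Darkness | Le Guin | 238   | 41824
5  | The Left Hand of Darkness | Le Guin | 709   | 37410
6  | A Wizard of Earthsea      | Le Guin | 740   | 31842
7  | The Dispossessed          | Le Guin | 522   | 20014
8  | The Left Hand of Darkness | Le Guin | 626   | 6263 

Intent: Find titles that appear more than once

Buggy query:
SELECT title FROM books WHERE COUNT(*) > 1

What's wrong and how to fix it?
Bug: COUNT(*) is an aggregate and cannot be used in WHERE

Fix: GROUP BY title, then filter groups with HAVING COUNT(*) > 1

Corrected query:
SELECT title FROM books GROUP BY title HAVING COUNT(*) > 1

Result:
title                    
-------------------------
The Lathe of Heaven      
The Left Hand of Darkness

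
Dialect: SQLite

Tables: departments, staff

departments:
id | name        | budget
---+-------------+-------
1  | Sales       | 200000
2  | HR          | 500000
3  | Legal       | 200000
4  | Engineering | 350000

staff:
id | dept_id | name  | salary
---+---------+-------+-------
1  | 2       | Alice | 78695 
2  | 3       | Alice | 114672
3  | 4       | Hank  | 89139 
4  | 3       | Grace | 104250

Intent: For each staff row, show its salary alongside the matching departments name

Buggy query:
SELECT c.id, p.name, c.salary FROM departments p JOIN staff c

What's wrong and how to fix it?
Bug: Missing join condition: each staff row is matched to all departments rows instead of just its own

Fix: Add ON c.dept_id = p.id to the JOIN

Corrected query:
SELECT c.id, p.name, c.salary FROM departments p JOIN staff c ON c.dept_id = p.id

Result:
id | name        | salary
---+-------------+-------
1  | HR          | 78695 
2  | Legal       | 114672
3  | Engineering | 89139 
4  | Legal       | 104250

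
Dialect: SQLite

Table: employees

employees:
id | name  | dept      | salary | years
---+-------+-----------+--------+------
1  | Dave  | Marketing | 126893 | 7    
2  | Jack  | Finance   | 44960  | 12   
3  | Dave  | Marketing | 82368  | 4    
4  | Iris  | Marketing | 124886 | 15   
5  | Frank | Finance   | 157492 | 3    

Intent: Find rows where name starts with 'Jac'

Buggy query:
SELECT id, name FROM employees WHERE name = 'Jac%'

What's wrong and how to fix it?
Bug: '=' compares the literal string including the % character; pattern matching needs LIKE

Fix: Use LIKE for wildcard pattern matching

Corrected query:
SELECT id, name FROM employees WHERE name LIKE 'Jac%'

Result:
id | name
---+-----
2  | Jack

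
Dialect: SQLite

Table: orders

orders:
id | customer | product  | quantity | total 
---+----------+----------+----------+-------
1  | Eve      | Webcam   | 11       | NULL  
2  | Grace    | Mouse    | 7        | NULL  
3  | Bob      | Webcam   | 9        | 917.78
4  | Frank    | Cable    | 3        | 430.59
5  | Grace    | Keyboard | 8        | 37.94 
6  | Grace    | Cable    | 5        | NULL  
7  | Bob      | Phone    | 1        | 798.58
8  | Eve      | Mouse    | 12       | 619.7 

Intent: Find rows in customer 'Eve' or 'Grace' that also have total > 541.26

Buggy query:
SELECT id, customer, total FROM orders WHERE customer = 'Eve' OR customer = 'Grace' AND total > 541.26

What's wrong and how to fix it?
Bug: Without parentheses, AND is evaluated before OR, so the total filter only applies to the 'Grace' branch

Fix: Group the OR with parentheses (or use IN), then AND the threshold

Corrected query:
SELECT id, customer, total FROM orders WHERE (customer = 'Eve' OR customer = 'Grace') AND total > 541.26

Result:
id | customer | total
---+----------+------
8  | Eve      | 619.7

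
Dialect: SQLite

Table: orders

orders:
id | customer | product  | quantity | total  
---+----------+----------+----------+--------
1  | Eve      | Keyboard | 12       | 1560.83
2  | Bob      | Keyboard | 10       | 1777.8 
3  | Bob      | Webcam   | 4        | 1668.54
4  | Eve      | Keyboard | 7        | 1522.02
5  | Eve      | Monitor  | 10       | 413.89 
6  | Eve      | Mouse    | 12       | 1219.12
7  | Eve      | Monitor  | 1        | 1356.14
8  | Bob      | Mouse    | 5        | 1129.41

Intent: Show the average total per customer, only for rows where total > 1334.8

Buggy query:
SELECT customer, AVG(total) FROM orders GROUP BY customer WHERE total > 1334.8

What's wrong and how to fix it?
Bug: Row-level WHERE must come before GROUP BY in the clause order

Fix: Move the WHERE clause before GROUP BY

Corrected query:
SELECT customer, AVG(total) FROM orders WHERE total > 1334.8 GROUP BY customer

Result:
customer | AVG(total) 
---------+------------
Bob      | 1723.17    
Eve      | 1479.663333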